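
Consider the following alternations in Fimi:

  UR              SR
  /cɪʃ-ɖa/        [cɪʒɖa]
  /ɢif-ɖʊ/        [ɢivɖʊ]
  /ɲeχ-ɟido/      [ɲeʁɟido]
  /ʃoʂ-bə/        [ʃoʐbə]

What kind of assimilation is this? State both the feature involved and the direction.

The segment that alternates is /ʃ/, which surfaces as [ʒ] when adjacent to /ɖ/.
The change voiceless → voiced matches the voicing of the following /ɖ/, identifying this as voicing assimilation.
Place and manner are unchanged, so the assimilation is partial, not total.
The other alternating forms pattern the same way: /f/ → [v] before /ɖ/ (voiceless → voiced, matching voiced); /χ/ → [ʁ] before /ɟ/ (voiceless → voiced, matching voiced); /ʂ/ → [ʐ] before /b/ (voiceless → voiced, matching voiced) — only voicing changes, and always toward the following segment.
The trigger is the following segment, so the direction is regressive (anticipatory).

regressive voicing assimilation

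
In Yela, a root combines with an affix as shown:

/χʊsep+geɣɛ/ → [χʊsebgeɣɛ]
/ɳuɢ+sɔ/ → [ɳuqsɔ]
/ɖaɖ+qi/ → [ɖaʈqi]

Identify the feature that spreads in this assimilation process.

voicing

Comparing underlying and surface forms, /p/ → [b] is the alternation; the neighbouring /g/ is constant.
/p/ is voiceless while /g/ is voiced; the output [b] is voiced, matching the trigger — so the feature that spreads is voicing.
The other alternating forms pattern the same way: /ɢ/ → [q] before /s/ (voiced → voiceless, matching voiceless); /ɖ/ → [ʈ] before /q/ (voiced → voiceless, matching voiceless) — only voicing changes, and always toward the following segment.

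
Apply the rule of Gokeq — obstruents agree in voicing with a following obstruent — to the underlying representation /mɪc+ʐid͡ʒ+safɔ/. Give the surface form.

[mɪɟʐit͡ʃsafɔ]

The rule targets /c/ (voiceless palatal stop), which sits before the trigger /ʐ/ (voiced).
Changing only its voicing to voiced gives [ɟ] — the voiced palatal stop.
The same rule applies at the second boundary: /d͡ʒ/ → [t͡ʃ] next to /s/.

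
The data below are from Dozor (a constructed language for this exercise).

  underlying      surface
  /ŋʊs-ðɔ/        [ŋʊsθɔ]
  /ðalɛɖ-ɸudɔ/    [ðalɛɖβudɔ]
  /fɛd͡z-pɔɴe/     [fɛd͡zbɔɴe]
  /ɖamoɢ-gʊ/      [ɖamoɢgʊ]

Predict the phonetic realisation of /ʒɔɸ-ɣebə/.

The data show progressive voicing assimilation: /ð/ → [θ] after /s/; /ɸ/ → [β] after /ɖ/; /p/ → [b] after /d͡z/. In each pair only voicing changes, matching the preceding consonant, while place and manner stay constant.
No alternation appears in [ɖamoɢgʊ]: there the adjacent consonants already agree in voicing (/g/ and /ɢ/ are both voiced), so this form is consistent with the same rule.
The rule targets /ɣ/ (voiced velar fricative), which sits after the trigger /ɸ/ (voiceless).
Changing only its voicing to voiceless gives [x] — the voiceless velar fricative.

[ʒɔɸxebə]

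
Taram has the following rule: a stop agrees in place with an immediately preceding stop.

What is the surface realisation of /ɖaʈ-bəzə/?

[ɖaʈɖəzə]

The rule targets /b/ (voiced bilabial stop), which sits after the trigger /ʈ/ (retroflex).
The voiced retroflex stop is [ɖ], so /b/ → [ɖ].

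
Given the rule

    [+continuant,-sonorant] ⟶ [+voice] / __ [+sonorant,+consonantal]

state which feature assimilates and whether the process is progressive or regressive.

regressive voicing assimilation

The structural change is [+voice], and the conditioning segment [+sonorant,+consonantal] (a sonorant consonant) is itself voiced, so the target comes to share the voicing of its neighbour — voicing assimilation.
The conditioning segment sits to the right of the focus bar, meaning the trigger follows the segment that changes — regressive assimilation.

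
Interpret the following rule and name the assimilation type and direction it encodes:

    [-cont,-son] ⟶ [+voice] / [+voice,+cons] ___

progressive voicing assimilation

The structural change is [+voice], and the conditioning segment [+voice,+cons] (a voiced consonant) is itself voiced, so the target comes to share the voicing of its neighbour — voicing assimilation.
The conditioning segment sits to the left of the focus bar, meaning the trigger precedes the segment that changes — progressive assimilation.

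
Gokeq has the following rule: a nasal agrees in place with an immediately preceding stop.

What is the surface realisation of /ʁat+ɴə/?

[ʁatnə]

The rule targets /ɴ/ (voiced uvular nasal), which sits after the trigger /t/ (alveolar).
Changing only its place to alveolar gives [n] — the voiced alveolar nasal.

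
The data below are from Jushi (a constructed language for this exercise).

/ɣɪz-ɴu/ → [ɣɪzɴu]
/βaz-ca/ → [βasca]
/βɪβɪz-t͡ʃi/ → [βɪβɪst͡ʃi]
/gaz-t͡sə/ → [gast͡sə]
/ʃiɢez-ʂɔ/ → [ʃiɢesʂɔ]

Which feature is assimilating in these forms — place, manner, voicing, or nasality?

voicing

Comparing underlying and surface forms, /z/ → [s] is the alternation; the neighbouring /c/ is constant.
/z/ is voiced while /c/ is voiceless; the output [s] is voiceless, matching the trigger — so the feature that spreads is voicing.
The same holds elsewhere in the data: /z/ → [s] before /t͡ʃ/ (voiced → voiceless, matching voiceless); /z/ → [s] before /t͡s/ (voiced → voiceless, matching voiceless); /z/ → [s] before /ʂ/ (voiced → voiceless, matching voiceless) — only voicing changes, and always toward the following segment.
Nothing changes in [ɣɪzɴu]: there the adjacent consonants already agree in voicing (/z/ and /ɴ/ are both voiced), so this form is consistent with the same rule.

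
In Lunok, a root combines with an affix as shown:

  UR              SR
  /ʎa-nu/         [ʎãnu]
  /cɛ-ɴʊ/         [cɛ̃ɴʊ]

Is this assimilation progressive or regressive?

The vowel /a/ surfaces as nasalised [ã] next to the following nasal /n/ — it has acquired the [+nasal] feature of its neighbour.
Likewise in the remaining data: /ɛ/ → [ɛ̃] before /ɴ/ — each time a vowel is nasalised next to a following nasal.
Because the conditioning nasal is to the right of the vowel that changes, the process is regressive (anticipatory).

regressive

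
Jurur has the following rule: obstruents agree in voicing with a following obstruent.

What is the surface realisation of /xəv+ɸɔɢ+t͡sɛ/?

[xəfɸɔqt͡sɛ]

/v/ is a voiced labiodental fricative. The following trigger /ɸ/ is voiceless, so /v/ must become voiceless as well.
A voiceless labiodental fricative is [f], so the surface segment is [f].
The same rule applies at the second boundary: /ɢ/ → [q] next to /t͡s/.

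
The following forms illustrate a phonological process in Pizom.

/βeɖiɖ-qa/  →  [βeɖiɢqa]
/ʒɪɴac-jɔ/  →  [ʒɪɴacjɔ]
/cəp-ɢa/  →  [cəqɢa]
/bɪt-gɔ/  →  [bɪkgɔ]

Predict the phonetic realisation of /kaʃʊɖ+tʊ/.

The data show regressive place assimilation: /ɖ/ → [ɢ] before /q/; /p/ → [q] before /ɢ/; /t/ → [k] before /g/. In each pair only place changes, matching the following consonant, while manner and voice stay constant.
Nothing changes in [ʒɪɴacjɔ]: there the adjacent consonants already agree in place (/c/ and /j/ are both palatal), so this form is consistent with the same rule.
The rule targets /ɖ/ (voiced retroflex stop), which sits before the trigger /t/ (alveolar).
A voiced alveolar stop is [d], so the surface segment is [d].

[kaʃʊdtʊ]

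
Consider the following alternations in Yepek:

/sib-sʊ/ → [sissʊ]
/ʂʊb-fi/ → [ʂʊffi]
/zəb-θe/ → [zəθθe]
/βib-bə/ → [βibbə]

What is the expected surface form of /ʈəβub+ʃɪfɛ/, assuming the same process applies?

The data show regressive total assimilation (/b/ → [s] before /s/; /b/ → [f] before /f/; /b/ → [θ] before /θ/): in every case the target segment becomes identical to its following neighbour, copying more than a single feature.
In [βibbə] the two consonants at the boundary are already identical (/b/ + /b/), so the rule applies vacuously and nothing changes.
/b/ is the segment targeted by the rule; it sits immediately before /ʃ/, so it assimilates completely and surfaces as [ʃ].

[ʈəβuʃʃɪfɛ]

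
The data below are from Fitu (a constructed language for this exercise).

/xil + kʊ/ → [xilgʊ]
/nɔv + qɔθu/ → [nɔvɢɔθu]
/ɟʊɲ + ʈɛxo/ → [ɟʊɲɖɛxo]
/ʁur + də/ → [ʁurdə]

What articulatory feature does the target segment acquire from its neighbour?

The segment that alternates is /k/, which surfaces as [g] when adjacent to /l/.
/k/ is voiceless while /l/ is voiced; the output [g] is voiced, matching the trigger — so the feature that spreads is voicing.
The same holds elsewhere in the data: /q/ → [ɢ] after /v/ (voiceless → voiced, matching voiced); /ʈ/ → [ɖ] after /ɲ/ (voiceless → voiced, matching voiced) — only voicing changes, and always toward the preceding segment.
Nothing changes in [ʁurdə]: there the adjacent consonants already agree in voicing (/d/ and /r/ are both voiced), so this form is consistent with the same rule.

voicing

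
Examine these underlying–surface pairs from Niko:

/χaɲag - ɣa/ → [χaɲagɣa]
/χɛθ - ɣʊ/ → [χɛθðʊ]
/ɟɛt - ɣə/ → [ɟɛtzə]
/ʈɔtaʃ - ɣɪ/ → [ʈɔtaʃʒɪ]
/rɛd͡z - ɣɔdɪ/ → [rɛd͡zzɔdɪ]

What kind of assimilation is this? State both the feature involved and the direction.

Comparing underlying and surface forms, /ɣ/ → [ð] is the alternation; the neighbouring /θ/ is constant.
/ɣ/ is velar while /θ/ is dental; the output [ð] is dental, matching the trigger — so the feature that spreads is place.
Manner and voice are unchanged, so the assimilation is partial, not total.
The other alternating forms pattern the same way: /ɣ/ → [z] after /t/ (velar → alveolar, matching alveolar); /ɣ/ → [ʒ] after /ʃ/ (velar → postalveolar, matching postalveolar); /ɣ/ → [z] after /d͡z/ (velar → alveolar, matching alveolar) — only place changes, and always toward the preceding segment.
Nothing changes in [χaɲagɣa]: there the adjacent consonants already agree in place (/ɣ/ and /g/ are both velar), so this form is consistent with the same rule.
Since the segment that changes follows the conditioning segment, the assimilation is progressive.

progressive place assimilation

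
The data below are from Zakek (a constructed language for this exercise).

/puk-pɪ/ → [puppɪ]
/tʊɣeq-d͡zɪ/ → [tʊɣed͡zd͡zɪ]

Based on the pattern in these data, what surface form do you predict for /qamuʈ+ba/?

[qamubba]

The data show regressive total assimilation (/k/ → [p] before /p/; /q/ → [d͡z] before /d͡z/): in every case the target segment becomes identical to its following neighbour, copying more than a single feature.
/ʈ/ is the segment targeted by the rule; it sits immediately before /b/, so it assimilates completely and surfaces as [b].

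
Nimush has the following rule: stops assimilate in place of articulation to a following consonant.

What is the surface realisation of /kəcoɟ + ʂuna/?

[kəcoɖʂuna]

/ɟ/ is a voiced palatal stop. The following trigger /ʂ/ is retroflex, so /ɟ/ must become retroflex as well.
The voiced retroflex stop is [ɖ], so /ɟ/ → [ɖ].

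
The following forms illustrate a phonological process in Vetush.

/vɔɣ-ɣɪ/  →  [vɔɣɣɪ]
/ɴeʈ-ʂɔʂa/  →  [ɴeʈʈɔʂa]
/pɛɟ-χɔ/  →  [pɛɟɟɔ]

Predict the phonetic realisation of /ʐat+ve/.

[ʐatte]

The data show progressive total assimilation (/ʂ/ → [ʈ] after /ʈ/; /χ/ → [ɟ] after /ɟ/): in every case the target segment becomes identical to its preceding neighbour, copying more than a single feature.
In [vɔɣɣɪ] the two consonants at the boundary are already identical (/ɣ/ + /ɣ/), so the rule applies vacuously and nothing changes.
/v/ is the segment targeted by the rule; it sits immediately after /t/, so it assimilates completely and surfaces as [t].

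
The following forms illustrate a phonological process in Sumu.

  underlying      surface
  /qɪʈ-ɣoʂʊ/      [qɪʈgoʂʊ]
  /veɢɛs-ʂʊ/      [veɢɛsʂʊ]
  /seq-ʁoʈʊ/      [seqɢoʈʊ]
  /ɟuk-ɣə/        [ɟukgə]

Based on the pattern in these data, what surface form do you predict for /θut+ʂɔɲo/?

The data show progressive manner assimilation: /ɣ/ → [g] after /ʈ/; /ʁ/ → [ɢ] after /q/; /ɣ/ → [g] after /k/. In each pair only manner changes, matching the preceding consonant, while place and voice stay constant.
Nothing changes in [veɢɛsʂʊ]: there the adjacent consonants already agree in manner (/ʂ/ and /s/ are both fricatives), so this form is consistent with the same rule.
/ʂ/ is a voiceless retroflex fricative. The preceding trigger /t/ is a stop, so /ʂ/ must become a stop as well.
A voiceless retroflex stop is [ʈ], so the surface segment is [ʈ].

[θutʈɔɲo]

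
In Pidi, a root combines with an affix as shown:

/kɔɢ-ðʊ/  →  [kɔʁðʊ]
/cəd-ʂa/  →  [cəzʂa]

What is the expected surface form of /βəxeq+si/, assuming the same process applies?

[βəxeχsi]

The data show regressive manner assimilation: /ɢ/ → [ʁ] before /ð/; /d/ → [z] before /ʂ/. In each pair only manner changes, matching the following consonant, while place and voice stay constant.
The rule targets /q/ (voiceless uvular stop), which sits before the trigger /s/ (fricative).
The voiceless uvular fricative is [χ], so /q/ → [χ].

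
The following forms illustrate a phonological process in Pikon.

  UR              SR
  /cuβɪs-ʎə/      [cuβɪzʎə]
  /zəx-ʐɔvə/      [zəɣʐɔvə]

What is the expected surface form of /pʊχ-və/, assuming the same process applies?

[pʊʁvə]

The data show regressive voicing assimilation: /s/ → [z] before /ʎ/; /x/ → [ɣ] before /ʐ/. In each pair only voicing changes, matching the following consonant, while place and manner stay constant.
The rule targets /χ/ (voiceless uvular fricative), which sits before the trigger /v/ (voiced).
A voiced uvular fricative is [ʁ], so the surface segment is [ʁ].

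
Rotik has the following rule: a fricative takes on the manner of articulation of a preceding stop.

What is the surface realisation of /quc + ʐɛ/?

The rule targets /ʐ/ (voiced retroflex fricative), which sits after the trigger /c/ (stop).
Changing only its manner to stop gives [ɖ] — the voiced retroflex stop.

[qucɖɛ]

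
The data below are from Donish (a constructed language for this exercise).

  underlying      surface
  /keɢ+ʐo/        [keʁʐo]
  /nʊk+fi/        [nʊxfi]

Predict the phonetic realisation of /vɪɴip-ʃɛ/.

[vɪɴiɸʃɛ]

The data show regressive manner assimilation: /ɢ/ → [ʁ] before /ʐ/; /k/ → [x] before /f/. In each pair only manner changes, matching the following consonant, while place and voice stay constant.
/p/ is a voiceless bilabial stop. The following trigger /ʃ/ is a fricative, so /p/ must become a fricative as well.
The voiceless bilabial fricative is [ɸ], so /p/ → [ɸ].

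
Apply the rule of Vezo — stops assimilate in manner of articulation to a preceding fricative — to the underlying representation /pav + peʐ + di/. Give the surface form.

[pavɸeʐzi]

The rule targets /p/ (voiceless bilabial stop), which sits after the trigger /v/ (fricative).
The voiceless bilabial fricative is [ɸ], so /p/ → [ɸ].
The same rule applies at the second boundary: /d/ → [z] next to /ʐ/.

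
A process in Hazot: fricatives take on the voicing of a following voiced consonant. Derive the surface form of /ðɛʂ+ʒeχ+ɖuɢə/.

[ðɛʐʒeʁɖuɢə]

The rule targets /ʂ/ (voiceless retroflex fricative), which sits before the trigger /ʒ/ (voiced).
The voiced retroflex fricative is [ʐ], so /ʂ/ → [ʐ].
At the second juncture, /χ/ likewise becomes [ʁ] adjacent to /ɖ/.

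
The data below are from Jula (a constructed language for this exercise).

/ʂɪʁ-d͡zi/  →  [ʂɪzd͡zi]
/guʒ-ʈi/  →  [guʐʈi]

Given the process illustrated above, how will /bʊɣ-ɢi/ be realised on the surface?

The data show regressive place assimilation: /ʁ/ → [z] before /d͡z/; /ʒ/ → [ʐ] before /ʈ/. In each pair only place changes, matching the following consonant, while manner and voice stay constant.
/ɣ/ is a voiced velar fricative. The following trigger /ɢ/ is uvular, so /ɣ/ must become uvular as well.
A voiced uvular fricative is [ʁ], so the surface segment is [ʁ].

[bʊʁɢi]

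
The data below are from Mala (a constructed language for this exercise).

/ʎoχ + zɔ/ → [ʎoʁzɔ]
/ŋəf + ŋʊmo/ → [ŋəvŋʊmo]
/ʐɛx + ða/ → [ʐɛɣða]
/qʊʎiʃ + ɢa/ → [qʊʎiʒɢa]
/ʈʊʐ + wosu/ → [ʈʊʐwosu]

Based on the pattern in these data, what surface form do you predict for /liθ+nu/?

The data show regressive voicing assimilation: /χ/ → [ʁ] before /z/; /f/ → [v] before /ŋ/; /x/ → [ɣ] before /ð/; /ʃ/ → [ʒ] before /ɢ/. In each pair only voicing changes, matching the following consonant, while place and manner stay constant.
Nothing changes in [ʈʊʐwosu]: there the adjacent consonants already agree in voicing (/ʐ/ and /w/ are both voiced), so this form is consistent with the same rule.
The rule targets /θ/ (voiceless dental fricative), which sits before the trigger /n/ (voiced).
A voiced dental fricative is [ð], so the surface segment is [ð].

[liðnu]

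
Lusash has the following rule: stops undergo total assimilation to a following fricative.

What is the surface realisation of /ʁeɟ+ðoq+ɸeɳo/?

/ɟ/ is the segment targeted by the rule; it sits immediately before /ð/, so it assimilates completely and surfaces as [ð].
The same rule applies at the second boundary: /q/ → [ɸ] next to /ɸ/.

[ʁeððoɸɸeɳo]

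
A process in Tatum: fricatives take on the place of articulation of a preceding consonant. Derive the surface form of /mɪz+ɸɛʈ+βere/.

The rule targets /ɸ/ (voiceless bilabial fricative), which sits after the trigger /z/ (alveolar).
The voiceless alveolar fricative is [s], so /ɸ/ → [s].
At the second juncture, /β/ likewise becomes [ʐ] adjacent to /ʈ/.

[mɪzsɛʈʐere]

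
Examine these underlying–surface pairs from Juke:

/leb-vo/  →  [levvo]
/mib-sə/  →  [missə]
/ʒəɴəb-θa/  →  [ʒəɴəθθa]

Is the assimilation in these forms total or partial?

Comparing underlying and surface forms, /b/ → [v] is the alternation; the neighbouring /v/ is constant.
The output [v] is identical to the trigger /v/ — every feature (place, manner, voicing) has been copied — so this is total assimilation.
The other forms behave the same way: /b/ → [s] before /s/; /b/ → [θ] before /θ/ — in each case the output is a copy of the following consonant.

total assimilation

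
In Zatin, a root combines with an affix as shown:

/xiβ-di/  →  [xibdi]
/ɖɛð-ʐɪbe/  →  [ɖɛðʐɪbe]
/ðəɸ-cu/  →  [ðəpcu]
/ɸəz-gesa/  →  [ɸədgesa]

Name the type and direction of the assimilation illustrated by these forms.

Underlying /β/ is realised as [b] next to /d/; /d/ itself does not change.
/β/ is a fricative while /d/ is a stop; the output [b] is a stop, matching the trigger — so the feature that spreads is manner.
Place and voice are unchanged, so the assimilation is partial, not total.
The other alternating forms pattern the same way: /ɸ/ → [p] before /c/ (fricative → stop, matching a stop); /z/ → [d] before /g/ (fricative → stop, matching a stop) — only manner changes, and always toward the following segment.
No alternation appears in [ɖɛðʐɪbe]: there the adjacent consonants already agree in manner (/ð/ and /ʐ/ are both fricatives), so this form is consistent with the same rule.
Since the segment that changes precedes the conditioning segment, the assimilation is regressive.

regressive manner assimilation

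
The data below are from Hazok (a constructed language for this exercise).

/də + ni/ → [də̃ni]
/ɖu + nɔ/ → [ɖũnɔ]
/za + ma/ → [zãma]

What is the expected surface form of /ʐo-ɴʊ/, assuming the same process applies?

The data show regressive nasality assimilation (vowel nasalisation): /ə/ → [ə̃] before /n/; /u/ → [ũ] before /n/; /a/ → [ã] before /m/ — a vowel is nasalised by an immediately following nasal consonant.
/o/ sits next to the nasal /ɴ/ and is therefore nasalised to [õ].

[ʐõɴʊ]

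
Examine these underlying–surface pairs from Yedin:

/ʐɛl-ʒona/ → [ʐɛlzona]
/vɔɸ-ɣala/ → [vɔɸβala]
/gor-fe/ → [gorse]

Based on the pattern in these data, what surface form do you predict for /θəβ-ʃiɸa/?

The data show progressive place assimilation: /ʒ/ → [z] after /l/; /ɣ/ → [β] after /ɸ/; /f/ → [s] after /r/. In each pair only place changes, matching the preceding consonant, while manner and voice stay constant.
/ʃ/ is a voiceless postalveolar fricative. The preceding trigger /β/ is bilabial, so /ʃ/ must become bilabial as well.
A voiceless bilabial fricative is [ɸ], so the surface segment is [ɸ].

[θəβɸiɸa]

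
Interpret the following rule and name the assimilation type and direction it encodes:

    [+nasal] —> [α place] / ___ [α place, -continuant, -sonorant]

The shared variable α links the value of the place features (abbreviated [place]) on the target to the same value on the neighbouring segment, so place is the feature that assimilates.
Since the environment is written after the underscore, the trigger follows the target; the direction is regressive.

regressive place assimilation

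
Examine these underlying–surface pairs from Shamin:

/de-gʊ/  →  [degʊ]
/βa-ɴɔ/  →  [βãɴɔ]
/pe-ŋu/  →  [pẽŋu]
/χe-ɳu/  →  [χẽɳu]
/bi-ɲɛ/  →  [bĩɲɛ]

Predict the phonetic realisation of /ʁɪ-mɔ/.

[ʁɪ̃mɔ]

The data show regressive nasality assimilation (vowel nasalisation): /a/ → [ã] before /ɴ/; /e/ → [ẽ] before /ŋ/; /e/ → [ẽ] before /ɳ/; /i/ → [ĩ] before /ɲ/ — a vowel is nasalised by an immediately following nasal consonant.
No change occurs in [degʊ] because the vowel at the boundary is adjacent to an oral consonant, not a nasal (/e/ next to /g/).
The vowel /ɪ/ is adjacent to the following nasal /m/, so it acquires [+nasal] and surfaces as [ɪ̃].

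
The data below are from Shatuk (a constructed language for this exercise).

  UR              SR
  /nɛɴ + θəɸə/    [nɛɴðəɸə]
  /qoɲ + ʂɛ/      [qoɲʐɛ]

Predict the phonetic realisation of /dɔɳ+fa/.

[dɔɳva]

The data show progressive voicing assimilation: /θ/ → [ð] after /ɴ/; /ʂ/ → [ʐ] after /ɲ/. In each pair only voicing changes, matching the preceding consonant, while place and manner stay constant.
/f/ is a voiceless labiodental fricative. The preceding trigger /ɳ/ is voiced, so /f/ must become voiced as well.
A voiced labiodental fricative is [v], so the surface segment is [v].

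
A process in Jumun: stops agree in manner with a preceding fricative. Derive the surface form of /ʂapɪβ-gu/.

[ʂapɪβɣu]

The rule targets /g/ (voiced velar stop), which sits after the trigger /β/ (fricative).
Changing only its manner to fricative gives [ɣ] — the voiced velar fricative.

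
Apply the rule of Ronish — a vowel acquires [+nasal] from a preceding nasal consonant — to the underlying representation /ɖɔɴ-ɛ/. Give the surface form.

The vowel /ɛ/ is adjacent to the preceding nasal /ɴ/, so it acquires [+nasal] and surfaces as [ɛ̃].

[ɖɔɴɛ̃]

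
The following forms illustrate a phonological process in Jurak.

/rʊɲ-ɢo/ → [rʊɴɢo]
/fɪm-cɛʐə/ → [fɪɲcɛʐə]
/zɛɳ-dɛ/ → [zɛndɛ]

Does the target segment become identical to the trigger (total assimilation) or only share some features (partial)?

Comparing underlying and surface forms, /ɲ/ → [ɴ] is the alternation; the neighbouring /ɢ/ is constant.
The change palatal → uvular matches the place of the following /ɢ/, identifying this as place assimilation.
Manner and voice are unchanged, so the assimilation is partial, not total.
Checking the remaining alternations: /m/ → [ɲ] before /c/ (bilabial → palatal, matching palatal); /ɳ/ → [n] before /d/ (retroflex → alveolar, matching alveolar) — only place changes, and always toward the following segment.

partial assimilation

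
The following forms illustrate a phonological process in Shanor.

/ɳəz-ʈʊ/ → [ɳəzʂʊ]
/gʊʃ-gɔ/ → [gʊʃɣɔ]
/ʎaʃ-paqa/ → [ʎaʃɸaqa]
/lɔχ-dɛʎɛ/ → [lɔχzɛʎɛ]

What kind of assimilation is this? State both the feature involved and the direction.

Comparing underlying and surface forms, /ʈ/ → [ʂ] is the alternation; the neighbouring /z/ is constant.
The change stop → fricative matches the manner of the preceding /z/, identifying this as manner assimilation.
Place and voice are unchanged, so the assimilation is partial, not total.
Checking the remaining alternations: /g/ → [ɣ] after /ʃ/ (stop → fricative, matching a fricative); /p/ → [ɸ] after /ʃ/ (stop → fricative, matching a fricative); /d/ → [z] after /χ/ (stop → fricative, matching a fricative) — only manner changes, and always toward the preceding segment.
The trigger is the preceding segment, so the direction is progressive (perseverative).

progressive manner assimilation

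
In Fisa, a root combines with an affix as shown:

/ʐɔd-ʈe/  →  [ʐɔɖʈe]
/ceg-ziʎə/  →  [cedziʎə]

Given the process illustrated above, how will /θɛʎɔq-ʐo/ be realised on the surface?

The data show regressive place assimilation: /d/ → [ɖ] before /ʈ/; /g/ → [d] before /z/. In each pair only place changes, matching the following consonant, while manner and voice stay constant.
The rule targets /q/ (voiceless uvular stop), which sits before the trigger /ʐ/ (retroflex).
The voiceless retroflex stop is [ʈ], so /q/ → [ʈ].

[θɛʎɔʈʐo]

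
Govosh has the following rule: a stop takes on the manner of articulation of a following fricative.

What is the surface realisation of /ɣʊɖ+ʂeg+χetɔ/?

The rule targets /ɖ/ (voiced retroflex stop), which sits before the trigger /ʂ/ (fricative).
Changing only its manner to fricative gives [ʐ] — the voiced retroflex fricative.
At the second juncture, /g/ likewise becomes [ɣ] adjacent to /χ/.

[ɣʊʐʂeɣχetɔ]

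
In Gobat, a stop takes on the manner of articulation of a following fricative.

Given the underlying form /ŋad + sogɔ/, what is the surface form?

The rule targets /d/ (voiced alveolar stop), which sits before the trigger /s/ (fricative).
The voiced alveolar fricative is [z], so /d/ → [z].

[ŋazsogɔ]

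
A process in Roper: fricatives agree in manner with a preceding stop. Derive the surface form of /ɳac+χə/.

The rule targets /χ/ (voiceless uvular fricative), which sits after the trigger /c/ (stop).
The voiceless uvular stop is [q], so /χ/ → [q].

[ɳacqə]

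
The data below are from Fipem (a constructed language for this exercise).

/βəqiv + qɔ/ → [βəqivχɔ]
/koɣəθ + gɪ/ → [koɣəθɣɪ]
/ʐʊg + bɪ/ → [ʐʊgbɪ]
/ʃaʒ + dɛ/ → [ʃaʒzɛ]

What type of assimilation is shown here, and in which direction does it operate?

The segment that alternates is /q/, which surfaces as [χ] when adjacent to /v/.
/q/ is a stop while /v/ is a fricative; the output [χ] is a fricative, matching the trigger — so the feature that spreads is manner.
Place and voice are unchanged, so the assimilation is partial, not total.
The other alternating forms pattern the same way: /g/ → [ɣ] after /θ/ (stop → fricative, matching a fricative); /d/ → [z] after /ʒ/ (stop → fricative, matching a fricative) — only manner changes, and always toward the preceding segment.
No alternation appears in [ʐʊgbɪ]: there the adjacent consonants already agree in manner (/b/ and /g/ are both stops), so this form is consistent with the same rule.
Since the segment that changes follows the conditioning segment, the assimilation is progressive.

progressive manner assimilation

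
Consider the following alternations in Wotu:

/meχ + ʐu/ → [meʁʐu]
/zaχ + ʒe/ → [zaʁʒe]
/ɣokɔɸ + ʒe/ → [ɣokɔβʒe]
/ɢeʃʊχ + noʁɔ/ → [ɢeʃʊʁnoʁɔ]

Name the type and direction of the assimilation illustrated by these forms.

Underlying /χ/ is realised as [ʁ] next to /ʐ/; /ʐ/ itself does not change.
/χ/ is voiceless while /ʐ/ is voiced; the output [ʁ] is voiced, matching the trigger — so the feature that spreads is voicing.
Place and manner are unchanged, so the assimilation is partial, not total.
The same holds elsewhere in the data: /χ/ → [ʁ] before /ʒ/ (voiceless → voiced, matching voiced); /ɸ/ → [β] before /ʒ/ (voiceless → voiced, matching voiced); /χ/ → [ʁ] before /n/ (voiceless → voiced, matching voiced) — only voicing changes, and always toward the following segment.
The trigger is the following segment, so the direction is regressive (anticipatory).

regressive voicing assimilation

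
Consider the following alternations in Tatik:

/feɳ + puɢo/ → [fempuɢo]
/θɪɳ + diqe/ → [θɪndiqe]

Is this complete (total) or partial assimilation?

The segment that alternates is /ɳ/, which surfaces as [m] when adjacent to /p/.
The change retroflex → bilabial matches the place of the following /p/, identifying this as place assimilation.
Manner and voice are unchanged, so the assimilation is partial, not total.
The other alternating form patterns the same way: /ɳ/ → [n] before /d/ (retroflex → alveolar, matching alveolar) — only place changes, and always toward the following segment.

partial assimilation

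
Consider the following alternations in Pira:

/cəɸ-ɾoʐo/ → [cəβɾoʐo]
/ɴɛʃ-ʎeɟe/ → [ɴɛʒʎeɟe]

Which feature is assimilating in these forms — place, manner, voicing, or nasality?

Comparing underlying and surface forms, /ɸ/ → [β] is the alternation; the neighbouring /ɾ/ is constant.
/ɸ/ is voiceless while /ɾ/ is voiced; the output [β] is voiced, matching the trigger — so the feature that spreads is voicing.
Checking the remaining alternation: /ʃ/ → [ʒ] before /ʎ/ (voiceless → voiced, matching voiced) — only voicing changes, and always toward the following segment.

voicing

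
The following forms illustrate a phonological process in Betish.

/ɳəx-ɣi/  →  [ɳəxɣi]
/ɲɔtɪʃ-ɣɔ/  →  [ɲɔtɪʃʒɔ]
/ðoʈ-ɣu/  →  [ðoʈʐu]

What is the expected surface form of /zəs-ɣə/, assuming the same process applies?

[zəszə]

The data show progressive place assimilation: /ɣ/ → [ʒ] after /ʃ/; /ɣ/ → [ʐ] after /ʈ/. In each pair only place changes, matching the preceding consonant, while manner and voice stay constant.
No alternation appears in [ɳəxɣi]: there the adjacent consonants already agree in place (/ɣ/ and /x/ are both velar), so this form is consistent with the same rule.
/ɣ/ is a voiced velar fricative. The preceding trigger /s/ is alveolar, so /ɣ/ must become alveolar as well.
The voiced alveolar fricative is [z], so /ɣ/ → [z].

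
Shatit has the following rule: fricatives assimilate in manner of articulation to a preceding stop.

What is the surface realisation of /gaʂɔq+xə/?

[gaʂɔqkə]

The rule targets /x/ (voiceless velar fricative), which sits after the trigger /q/ (stop).
A voiceless velar stop is [k], so the surface segment is [k].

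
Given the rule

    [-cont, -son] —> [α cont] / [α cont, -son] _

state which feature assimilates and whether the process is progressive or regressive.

progressive manner assimilation

The shared variable α links the value of [cont] on the target to that of the neighbouring obstruent. [cont] distinguishes stops from fricatives — a manner-of-articulation feature — so this is manner assimilation.
The conditioning segment sits to the left of the focus bar, meaning the trigger precedes the segment that changes — progressive assimilation.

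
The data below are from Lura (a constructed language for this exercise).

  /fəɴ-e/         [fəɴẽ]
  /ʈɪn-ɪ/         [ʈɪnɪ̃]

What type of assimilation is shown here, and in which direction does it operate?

progressive nasality assimilation (vowel nasalisation)

The vowel /e/ surfaces as nasalised [ẽ] next to the preceding nasal /ɴ/ — it has acquired the [+nasal] feature of its neighbour.
Likewise in the remaining data: /ɪ/ → [ɪ̃] after /n/ — each time a vowel is nasalised next to a preceding nasal.
Because the conditioning nasal is to the left of the vowel that changes, the process is progressive (perseverative).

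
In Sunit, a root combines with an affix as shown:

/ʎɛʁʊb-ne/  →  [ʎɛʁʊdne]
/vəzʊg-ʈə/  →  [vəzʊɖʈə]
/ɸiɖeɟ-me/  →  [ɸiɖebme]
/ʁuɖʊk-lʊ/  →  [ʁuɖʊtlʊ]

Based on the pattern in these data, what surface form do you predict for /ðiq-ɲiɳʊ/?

The data show regressive place assimilation: /b/ → [d] before /n/; /g/ → [ɖ] before /ʈ/; /ɟ/ → [b] before /m/; /k/ → [t] before /l/. In each pair only place changes, matching the following consonant, while manner and voice stay constant.
The rule targets /q/ (voiceless uvular stop), which sits before the trigger /ɲ/ (palatal).
Changing only its place to palatal gives [c] — the voiceless palatal stop.

[ðicɲiɳʊ]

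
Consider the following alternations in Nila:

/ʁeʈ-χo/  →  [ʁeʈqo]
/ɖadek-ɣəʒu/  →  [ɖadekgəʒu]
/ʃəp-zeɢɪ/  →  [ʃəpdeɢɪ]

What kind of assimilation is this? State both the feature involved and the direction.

Underlying /χ/ is realised as [q] next to /ʈ/; /ʈ/ itself does not change.
The change fricative → stop matches the manner of the preceding /ʈ/, identifying this as manner assimilation.
Place and voice are unchanged, so the assimilation is partial, not total.
The other alternating forms pattern the same way: /ɣ/ → [g] after /k/ (fricative → stop, matching a stop); /z/ → [d] after /p/ (fricative → stop, matching a stop) — only manner changes, and always toward the preceding segment.
Since the segment that changes follows the conditioning segment, the assimilation is progressive.

progressive manner assimilation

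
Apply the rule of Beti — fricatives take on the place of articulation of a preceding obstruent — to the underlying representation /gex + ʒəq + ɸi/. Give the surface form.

The rule targets /ʒ/ (voiced postalveolar fricative), which sits after the trigger /x/ (velar).
A voiced velar fricative is [ɣ], so the surface segment is [ɣ].
The same rule applies at the second boundary: /ɸ/ → [χ] next to /q/.

[gexɣəqχi]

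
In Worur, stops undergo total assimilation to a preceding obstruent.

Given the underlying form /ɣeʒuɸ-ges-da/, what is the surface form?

/g/ is the segment targeted by the rule; it sits immediately after /ɸ/, so it assimilates completely and surfaces as [ɸ].
At the second juncture, /d/ likewise becomes [s] adjacent to /s/.

[ɣeʒuɸɸessa]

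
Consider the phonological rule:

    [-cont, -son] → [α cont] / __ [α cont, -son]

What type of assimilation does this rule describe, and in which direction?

regressive manner assimilation

The shared variable α links the value of [cont] on the target to that of the neighbouring obstruent. [cont] distinguishes stops from fricatives — a manner-of-articulation feature — so this is manner assimilation.
The conditioning segment sits to the right of the focus bar, meaning the trigger follows the segment that changes — regressive assimilation.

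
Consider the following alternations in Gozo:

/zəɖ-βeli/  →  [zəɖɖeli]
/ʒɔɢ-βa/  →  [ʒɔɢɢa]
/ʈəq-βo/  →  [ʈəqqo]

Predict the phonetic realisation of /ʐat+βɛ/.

The data show progressive total assimilation (/β/ → [ɖ] after /ɖ/; /β/ → [ɢ] after /ɢ/; /β/ → [q] after /q/): in every case the target segment becomes identical to its preceding neighbour, copying more than a single feature.
/β/ is the segment targeted by the rule; it sits immediately after /t/, so it assimilates completely and surfaces as [t].

[ʐattɛ]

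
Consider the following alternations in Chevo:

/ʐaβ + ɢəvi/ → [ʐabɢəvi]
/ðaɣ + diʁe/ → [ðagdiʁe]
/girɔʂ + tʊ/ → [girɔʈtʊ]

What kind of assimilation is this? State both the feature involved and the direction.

Comparing underlying and surface forms, /β/ → [b] is the alternation; the neighbouring /ɢ/ is constant.
/β/ is a fricative while /ɢ/ is a stop; the output [b] is a stop, matching the trigger — so the feature that spreads is manner.
Place and voice are unchanged, so the assimilation is partial, not total.
Checking the remaining alternations: /ɣ/ → [g] before /d/ (fricative → stop, matching a stop); /ʂ/ → [ʈ] before /t/ (fricative → stop, matching a stop) — only manner changes, and always toward the following segment.
The trigger is the following segment, so the direction is regressive (anticipatory).

regressive manner assimilation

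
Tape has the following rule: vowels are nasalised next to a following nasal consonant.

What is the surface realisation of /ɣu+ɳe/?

/u/ sits next to the nasal /ɳ/ and is therefore nasalised to [ũ].

[ɣũɳe]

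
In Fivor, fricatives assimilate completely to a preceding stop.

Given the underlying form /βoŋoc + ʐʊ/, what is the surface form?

[βoŋoccʊ]

/ʐ/ is the segment targeted by the rule; it sits immediately after /c/, so it assimilates completely and surfaces as [c].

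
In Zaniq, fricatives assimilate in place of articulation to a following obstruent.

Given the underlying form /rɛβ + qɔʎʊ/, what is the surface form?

[rɛʁqɔʎʊ]

The rule targets /β/ (voiced bilabial fricative), which sits before the trigger /q/ (uvular).
Changing only its place to uvular gives [ʁ] — the voiced uvular fricative.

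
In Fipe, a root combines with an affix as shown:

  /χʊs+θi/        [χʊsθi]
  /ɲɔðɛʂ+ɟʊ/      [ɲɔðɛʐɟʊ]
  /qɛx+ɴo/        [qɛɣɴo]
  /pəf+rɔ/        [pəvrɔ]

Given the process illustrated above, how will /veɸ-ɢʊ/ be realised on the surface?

[veβɢʊ]

The data show regressive voicing assimilation: /ʂ/ → [ʐ] before /ɟ/; /x/ → [ɣ] before /ɴ/; /f/ → [v] before /r/. In each pair only voicing changes, matching the following consonant, while place and manner stay constant.
Nothing changes in [χʊsθi]: there the adjacent consonants already agree in voicing (/s/ and /θ/ are both voiceless), so this form is consistent with the same rule.
The rule targets /ɸ/ (voiceless bilabial fricative), which sits before the trigger /ɢ/ (voiced).
Changing only its voicing to voiced gives [β] — the voiced bilabial fricative.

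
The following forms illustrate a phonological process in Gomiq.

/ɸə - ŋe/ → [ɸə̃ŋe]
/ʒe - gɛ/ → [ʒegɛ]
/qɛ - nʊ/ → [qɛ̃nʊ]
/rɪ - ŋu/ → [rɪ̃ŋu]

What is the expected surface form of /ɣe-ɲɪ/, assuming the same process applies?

The data show regressive nasality assimilation (vowel nasalisation): /ə/ → [ə̃] before /ŋ/; /ɛ/ → [ɛ̃] before /n/; /ɪ/ → [ɪ̃] before /ŋ/ — a vowel is nasalised by an immediately following nasal consonant.
No change occurs in [ʒegɛ] because the vowel at the boundary is adjacent to an oral consonant, not a nasal (/e/ next to /g/).
The vowel /e/ is adjacent to the following nasal /ɲ/, so it acquires [+nasal] and surfaces as [ẽ].

[ɣẽɲɪ]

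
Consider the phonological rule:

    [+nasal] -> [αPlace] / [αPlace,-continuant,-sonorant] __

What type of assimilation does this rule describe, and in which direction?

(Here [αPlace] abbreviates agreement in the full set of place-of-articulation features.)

progressive place assimilation

The shared variable α links the value of the place features (abbreviated [Place]) on the target to the same value on the neighbouring segment, so place is the feature that assimilates.
The conditioning segment sits to the left of the focus bar, meaning the trigger precedes the segment that changes — progressive assimilation.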